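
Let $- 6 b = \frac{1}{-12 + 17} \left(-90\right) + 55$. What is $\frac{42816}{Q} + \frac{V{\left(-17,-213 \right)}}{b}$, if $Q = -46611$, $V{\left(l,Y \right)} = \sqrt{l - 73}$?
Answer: $- \frac{14272}{15537} - \frac{18 i \sqrt{10}}{37} \approx -0.91858 - 1.5384 i$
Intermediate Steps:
$V{\left(l,Y \right)} = \sqrt{-73 + l}$
$b = - \frac{37}{6}$ ($b = - \frac{\frac{1}{-12 + 17} \left(-90\right) + 55}{6} = - \frac{\frac{1}{5} \left(-90\right) + 55}{6} = - \frac{-18 + 55}{6} = \left(- \frac{1}{6}\right) 37 = - \frac{37}{6} \approx -6.1667$)
$\frac{42816}{Q} + \frac{V{\left(-17,-213 \right)}}{b} = \frac{42816}{-46611} + \frac{\sqrt{-73 - 17}}{- \frac{37}{6}} = 42816 \left(- \frac{1}{46611}\right) + \sqrt{-90} \left(- \frac{6}{37}\right) = - \frac{14272}{15537} + 3 i \sqrt{10} \left(- \frac{6}{37}\right) = - \frac{14272}{15537} - \frac{18 i \sqrt{10}}{37}$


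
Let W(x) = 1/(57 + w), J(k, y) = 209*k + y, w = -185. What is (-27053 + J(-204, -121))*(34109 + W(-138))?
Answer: -152393519655/64 ≈ -2.3811e+9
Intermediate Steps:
J(k, y) = y + 209*k
W(x) = -1/128 (W(x) = 1/(57 - 185) = 1/(-128) = -1/128)
(-27053 + J(-204, -121))*(34109 + W(-138)) = (-27053 + (-121 + 209*(-204)))*(34109 - 1/128) = (-27053 + (-121 - 42636))*(4365951/128) = (-27053 - 42757)*(4365951/128) = -69810*4365951/128 = -152393519655/64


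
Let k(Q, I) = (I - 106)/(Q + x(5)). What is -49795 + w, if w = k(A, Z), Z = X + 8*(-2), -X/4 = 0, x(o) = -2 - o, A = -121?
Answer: -3186819/64 ≈ -49794.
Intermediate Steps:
X = 0 (X = -4*0 = 0)
Z = -16 (Z = 0 + 8*(-2) = 0 - 16 = -16)
k(Q, I) = (-106 + I)/(-7 + Q) (k(Q, I) = (I - 106)/(Q + (-2 - 1*5)) = (-106 + I)/(Q + (-2 - 5)) = (-106 + I)/(Q - 7) = (-106 + I)/(-7 + Q))
w = 61/64 (w = (-106 - 16)/(-7 - 121) = -122/(-128) = -1/128*(-122) = 61/64 ≈ 0.95313)
-49795 + w = -49795 + 61/64 = -3186819/64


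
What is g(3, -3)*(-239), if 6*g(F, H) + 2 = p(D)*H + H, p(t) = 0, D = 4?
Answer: 1195/6 ≈ 199.17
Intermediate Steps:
g(F, H) = -1/3 + H/6 (g(F, H) = -1/3 + (0*H + H)/6 = -1/3 + (0 + H)/6 = -1/3 + H/6)
g(3, -3)*(-239) = (-1/3 + (1/6)*(-3))*(-239) = (-1/3 - 1/2)*(-239) = -5/6*(-239) = 1195/6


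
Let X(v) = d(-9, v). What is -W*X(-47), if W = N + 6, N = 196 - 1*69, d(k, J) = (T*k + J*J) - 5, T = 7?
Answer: -284753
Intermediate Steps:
d(k, J) = -5 + J² + 7*k (d(k, J) = (7*k + J*J) - 5 = (7*k + J²) - 5 = (J² + 7*k) - 5 = -5 + J² + 7*k)
N = 127 (N = 196 - 69 = 127)
X(v) = -68 + v² (X(v) = -5 + v² + 7*(-9) = -5 + v² - 63 = -68 + v²)
W = 133 (W = 127 + 6 = 133)
-W*X(-47) = -133*(-68 + (-47)²) = -133*(-68 + 2209) = -133*2141 = -1*284753 = -284753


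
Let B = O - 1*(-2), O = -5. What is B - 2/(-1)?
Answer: -1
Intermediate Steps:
B = -3 (B = -5 - 1*(-2) = -5 + 2 = -3)
B - 2/(-1) = -3 - 2/(-1) = -3 - 2*(-1) = -3 + 2 = -1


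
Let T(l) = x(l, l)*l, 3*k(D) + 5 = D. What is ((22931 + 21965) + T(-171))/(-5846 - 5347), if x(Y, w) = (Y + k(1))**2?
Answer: 239695/533 ≈ 449.71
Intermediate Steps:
k(D) = -5/3 + D/3
x(Y, w) = (-4/3 + Y)**2 (x(Y, w) = (Y + (-5/3 + (1/3)*1))**2 = (Y + (-5/3 + 1/3))**2 = (Y - 4/3)**2 = (-4/3 + Y)**2)
T(l) = l*(-4 + 3*l)**2/9 (T(l) = ((-4 + 3*l)**2/9)*l = l*(-4 + 3*l)**2/9)
((22931 + 21965) + T(-171))/(-5846 - 5347) = ((22931 + 21965) + (1/9)*(-171)*(-4 + 3*(-171))**2)/(-5846 - 5347) = (44896 + (1/9)*(-171)*(-4 - 513)**2)/(-11193) = (44896 + (1/9)*(-171)*(-517)**2)*(-1/11193) = (44896 + (1/9)*(-171)*267289)*(-1/11193) = (44896 - 5078491)*(-1/11193) = -5033595*(-1/11193) = 239695/533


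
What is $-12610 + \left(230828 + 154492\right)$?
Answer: $372710$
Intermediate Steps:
$-12610 + \left(230828 + 154492\right) = -12610 + 385320 = 372710$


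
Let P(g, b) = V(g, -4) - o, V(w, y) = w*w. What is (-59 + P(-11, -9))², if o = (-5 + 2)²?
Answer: 2809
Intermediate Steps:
V(w, y) = w²
o = 9 (o = (-3)² = 9)
P(g, b) = -9 + g² (P(g, b) = g² - 1*9 = g² - 9 = -9 + g²)
(-59 + P(-11, -9))² = (-59 + (-9 + (-11)²))² = (-59 + (-9 + 121))² = (-59 + 112)² = 53² = 2809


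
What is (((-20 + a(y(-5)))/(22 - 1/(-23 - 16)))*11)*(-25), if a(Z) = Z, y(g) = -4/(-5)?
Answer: 205920/859 ≈ 239.72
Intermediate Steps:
y(g) = ⅘ (y(g) = -4*(-⅕) = ⅘)
(((-20 + a(y(-5)))/(22 - 1/(-23 - 16)))*11)*(-25) = (((-20 + ⅘)/(22 - 1/(-23 - 16)))*11)*(-25) = (-96/(5*(22 - 1/(-39)))*11)*(-25) = (-96/(5*(22 - 1*(-1/39)))*11)*(-25) = (-96/(5*(22 + 1/39))*11)*(-25) = (-96/(5*859/39)*11)*(-25) = (-96/5*39/859*11)*(-25) = -3744/4295*11*(-25) = -41184/4295*(-25) = 205920/859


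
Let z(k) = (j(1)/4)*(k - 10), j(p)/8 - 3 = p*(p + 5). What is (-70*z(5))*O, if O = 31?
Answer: 195300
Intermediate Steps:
j(p) = 24 + 8*p*(5 + p) (j(p) = 24 + 8*(p*(p + 5)) = 24 + 8*(p*(5 + p)) = 24 + 8*p*(5 + p))
z(k) = -180 + 18*k (z(k) = ((24 + 8*1² + 40*1)/4)*(k - 10) = ((24 + 8*1 + 40)*(¼))*(-10 + k) = ((24 + 8 + 40)*(¼))*(-10 + k) = (72*(¼))*(-10 + k) = 18*(-10 + k) = -180 + 18*k)
(-70*z(5))*O = -70*(-180 + 18*5)*31 = -70*(-180 + 90)*31 = -70*(-90)*31 = 6300*31 = 195300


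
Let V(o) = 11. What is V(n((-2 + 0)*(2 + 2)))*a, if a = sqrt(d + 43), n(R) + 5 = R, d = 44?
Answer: 11*sqrt(87) ≈ 102.60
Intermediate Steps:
n(R) = -5 + R
a = sqrt(87) (a = sqrt(44 + 43) = sqrt(87) ≈ 9.3274)
V(n((-2 + 0)*(2 + 2)))*a = 11*sqrt(87)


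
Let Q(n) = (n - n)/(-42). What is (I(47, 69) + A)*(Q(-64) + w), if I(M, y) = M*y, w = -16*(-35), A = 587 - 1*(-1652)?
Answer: 3069920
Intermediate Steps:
A = 2239 (A = 587 + 1652 = 2239)
w = 560
Q(n) = 0 (Q(n) = 0*(-1/42) = 0)
(I(47, 69) + A)*(Q(-64) + w) = (47*69 + 2239)*(0 + 560) = (3243 + 2239)*560 = 5482*560 = 3069920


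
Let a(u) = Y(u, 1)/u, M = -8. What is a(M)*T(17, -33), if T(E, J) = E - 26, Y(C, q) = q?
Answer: 9/8 ≈ 1.1250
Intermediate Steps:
T(E, J) = -26 + E
a(u) = 1/u
a(M)*T(17, -33) = (-26 + 17)/(-8) = -⅛*(-9) = 9/8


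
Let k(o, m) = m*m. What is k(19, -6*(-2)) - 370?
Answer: -226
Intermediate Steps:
k(o, m) = m**2
k(19, -6*(-2)) - 370 = (-6*(-2))**2 - 370 = 12**2 - 370 = 144 - 370 = -226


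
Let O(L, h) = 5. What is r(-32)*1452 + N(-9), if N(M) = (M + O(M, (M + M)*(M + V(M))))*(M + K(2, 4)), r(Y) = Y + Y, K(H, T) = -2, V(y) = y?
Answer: -92884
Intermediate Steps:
r(Y) = 2*Y
N(M) = (-2 + M)*(5 + M) (N(M) = (M + 5)*(M - 2) = (5 + M)*(-2 + M) = (-2 + M)*(5 + M))
r(-32)*1452 + N(-9) = (2*(-32))*1452 + (-10 + (-9)**2 + 3*(-9)) = -64*1452 + (-10 + 81 - 27) = -92928 + 44 = -92884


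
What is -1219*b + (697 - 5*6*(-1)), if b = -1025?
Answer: 1250202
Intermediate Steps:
-1219*b + (697 - 5*6*(-1)) = -1219*(-1025) + (697 - 5*6*(-1)) = 1249475 + (697 - 30*(-1)) = 1249475 + (697 - 1*(-30)) = 1249475 + (697 + 30) = 1249475 + 727 = 1250202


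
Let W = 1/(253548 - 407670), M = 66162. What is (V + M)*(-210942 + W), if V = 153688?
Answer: -3573750011530625/77061 ≈ -4.6376e+10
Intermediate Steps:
W = -1/154122 (W = 1/(-154122) = -1/154122 ≈ -6.4884e-6)
(V + M)*(-210942 + W) = (153688 + 66162)*(-210942 - 1/154122) = 219850*(-32510802925/154122) = -3573750011530625/77061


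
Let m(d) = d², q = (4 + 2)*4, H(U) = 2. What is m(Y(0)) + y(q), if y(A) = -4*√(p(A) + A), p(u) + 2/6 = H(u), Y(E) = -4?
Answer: 16 - 4*√231/3 ≈ -4.2649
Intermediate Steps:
p(u) = 5/3 (p(u) = -⅓ + 2 = 5/3)
q = 24 (q = 6*4 = 24)
y(A) = -4*√(5/3 + A)
m(Y(0)) + y(q) = (-4)² - 4*√(15 + 9*24)/3 = 16 - 4*√(15 + 216)/3 = 16 - 4*√231/3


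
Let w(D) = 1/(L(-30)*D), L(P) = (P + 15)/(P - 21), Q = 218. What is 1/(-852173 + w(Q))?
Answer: -1090/928868553 ≈ -1.1735e-6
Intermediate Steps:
L(P) = (15 + P)/(-21 + P)
w(D) = 17/(5*D) (w(D) = 1/((((15 - 30)/(-21 - 30)))*D) = 1/(((-15/(-51)))*D) = 1/(((-1/51*(-15)))*D) = 1/((5/17)*D) = 17/(5*D))
1/(-852173 + w(Q)) = 1/(-852173 + (17/5)/218) = 1/(-852173 + (17/5)*(1/218)) = 1/(-852173 + 17/1090) = 1/(-928868553/1090) = -1090/928868553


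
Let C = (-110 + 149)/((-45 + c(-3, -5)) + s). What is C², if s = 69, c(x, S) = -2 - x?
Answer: 1521/625 ≈ 2.4336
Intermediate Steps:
C = 39/25 (C = (-110 + 149)/((-45 + (-2 - 1*(-3))) + 69) = 39/((-45 + (-2 + 3)) + 69) = 39/((-45 + 1) + 69) = 39/(-44 + 69) = 39/25 ≈ 1.5600)
C² = (39/25)² = 1521/625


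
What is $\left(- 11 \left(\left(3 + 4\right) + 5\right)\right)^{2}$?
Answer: $17424$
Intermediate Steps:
$\left(- 11 \left(\left(3 + 4\right) + 5\right)\right)^{2} = \left(- 11 \left(7 + 5\right)\right)^{2} = \left(\left(-11\right) 12\right)^{2} = \left(-132\right)^{2} = 17424$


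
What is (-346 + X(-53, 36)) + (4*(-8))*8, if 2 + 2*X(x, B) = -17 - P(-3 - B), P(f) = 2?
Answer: -1225/2 ≈ -612.50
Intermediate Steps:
X(x, B) = -21/2 (X(x, B) = -1 + (-17 - 1*2)/2 = -1 + (-17 - 2)/2 = -1 + (½)*(-19) = -1 - 19/2 = -21/2)
(-346 + X(-53, 36)) + (4*(-8))*8 = (-346 - 21/2) + (4*(-8))*8 = -713/2 - 32*8 = -713/2 - 256 = -1225/2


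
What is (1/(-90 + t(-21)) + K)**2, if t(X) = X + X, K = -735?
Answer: 9413074441/17424 ≈ 5.4024e+5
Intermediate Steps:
t(X) = 2*X
(1/(-90 + t(-21)) + K)**2 = (1/(-90 + 2*(-21)) - 735)**2 = (1/(-90 - 42) - 735)**2 = (1/(-132) - 735)**2 = (-1/132 - 735)**2 = (-97021/132)**2 = 9413074441/17424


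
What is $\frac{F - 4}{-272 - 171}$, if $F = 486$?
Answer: $- \frac{482}{443} \approx -1.088$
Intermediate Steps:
$\frac{F - 4}{-272 - 171} = \frac{486 - 4}{-272 - 171} = \frac{482}{-443} = 482 \left(- \frac{1}{443}\right) = - \frac{482}{443}$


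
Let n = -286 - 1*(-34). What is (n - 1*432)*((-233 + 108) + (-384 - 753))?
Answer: 863208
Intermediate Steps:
n = -252 (n = -286 + 34 = -252)
(n - 1*432)*((-233 + 108) + (-384 - 753)) = (-252 - 1*432)*((-233 + 108) + (-384 - 753)) = (-252 - 432)*(-125 - 1137) = -684*(-1262) = 863208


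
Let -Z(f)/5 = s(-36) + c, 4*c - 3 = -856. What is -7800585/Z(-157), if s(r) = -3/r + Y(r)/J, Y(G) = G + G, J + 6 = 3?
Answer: -9360702/1135 ≈ -8247.3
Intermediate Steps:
J = -3 (J = -6 + 3 = -3)
c = -853/4 (c = ¾ + (¼)*(-856) = ¾ - 214 = -853/4 ≈ -213.25)
Y(G) = 2*G
s(r) = -3/r - 2*r/3 (s(r) = -3/r + (2*r)/(-3) = -3/r + (2*r)*(-⅓) = -3/r - 2*r/3)
Z(f) = 5675/6 (Z(f) = -5*((-3/(-36) - ⅔*(-36)) - 853/4) = -5*((-3*(-1/36) + 24) - 853/4) = -5*((1/12 + 24) - 853/4) = -5*(289/12 - 853/4) = -5*(-1135/6) = 5675/6)
-7800585/Z(-157) = -7800585/5675/6 = -7800585*6/5675 = -9360702/1135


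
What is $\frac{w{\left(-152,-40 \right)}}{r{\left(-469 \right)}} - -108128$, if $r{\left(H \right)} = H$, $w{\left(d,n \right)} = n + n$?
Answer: $\frac{50712112}{469} \approx 1.0813 \cdot 10^{5}$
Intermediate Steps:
$w{\left(d,n \right)} = 2 n$
$\frac{w{\left(-152,-40 \right)}}{r{\left(-469 \right)}} - -108128 = \frac{2 \left(-40\right)}{-469} - -108128 = \left(-80\right) \left(- \frac{1}{469}\right) + 108128 = \frac{80}{469} + 108128 = \frac{50712112}{469}$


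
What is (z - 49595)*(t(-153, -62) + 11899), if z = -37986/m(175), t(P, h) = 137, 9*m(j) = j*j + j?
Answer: -2298677216433/3850 ≈ -5.9706e+8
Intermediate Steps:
m(j) = j/9 + j²/9 (m(j) = (j*j + j)/9 = (j² + j)/9 = (j + j²)/9 = j/9 + j²/9)
z = -170937/15400 (z = -37986*9/(175*(1 + 175)) = -37986/((⅑)*175*176) = -37986/30800/9 = -37986*9/30800 = -170937/15400 ≈ -11.100)
(z - 49595)*(t(-153, -62) + 11899) = (-170937/15400 - 49595)*(137 + 11899) = -763933937/15400*12036 = -2298677216433/3850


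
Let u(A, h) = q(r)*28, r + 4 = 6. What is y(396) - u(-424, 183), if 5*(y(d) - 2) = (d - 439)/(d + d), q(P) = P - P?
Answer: 7877/3960 ≈ 1.9891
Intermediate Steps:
r = 2 (r = -4 + 6 = 2)
q(P) = 0
u(A, h) = 0 (u(A, h) = 0*28 = 0)
y(d) = 2 + (-439 + d)/(10*d) (y(d) = 2 + ((d - 439)/(d + d))/5 = 2 + ((-439 + d)/((2*d)))/5 = 2 + ((-439 + d)*(1/(2*d)))/5 = 2 + ((-439 + d)/(2*d))/5 = 2 + (-439 + d)/(10*d))
y(396) - u(-424, 183) = (1/10)*(-439 + 21*396)/396 - 1*0 = (1/10)*(1/396)*(-439 + 8316) + 0 = (1/10)*(1/396)*7877 + 0 = 7877/3960 + 0 = 7877/3960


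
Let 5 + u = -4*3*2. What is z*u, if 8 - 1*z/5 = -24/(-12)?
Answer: -870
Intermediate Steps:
u = -29 (u = -5 - 4*3*2 = -5 - 12*2 = -5 - 24 = -29)
z = 30 (z = 40 - (-120)/(-12) = 40 - (-120)*(-1)/12 = 40 - 5*2 = 40 - 10 = 30)
z*u = 30*(-29) = -870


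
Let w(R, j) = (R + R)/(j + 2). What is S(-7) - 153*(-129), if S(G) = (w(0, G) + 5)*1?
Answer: 19742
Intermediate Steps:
w(R, j) = 2*R/(2 + j) (w(R, j) = (2*R)/(2 + j) = 2*R/(2 + j))
S(G) = 5 (S(G) = (2*0/(2 + G) + 5)*1 = (0 + 5)*1 = 5*1 = 5)
S(-7) - 153*(-129) = 5 - 153*(-129) = 5 + 19737 = 19742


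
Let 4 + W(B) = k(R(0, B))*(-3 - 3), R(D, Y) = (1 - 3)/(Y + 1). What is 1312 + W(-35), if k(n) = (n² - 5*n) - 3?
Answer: 383718/289 ≈ 1327.7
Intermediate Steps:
R(D, Y) = -2/(1 + Y)
k(n) = -3 + n² - 5*n
W(B) = 14 - 60/(1 + B) - 24/(1 + B)² (W(B) = -4 + (-3 + (-2/(1 + B))² - (-10)/(1 + B))*(-3 - 3) = -4 + (-3 + 4/(1 + B)² + 10/(1 + B))*(-6) = -4 + (18 - 60/(1 + B) - 24/(1 + B)²) = 14 - 60/(1 + B) - 24/(1 + B)²)
1312 + W(-35) = 1312 + 2*(-35 - 16*(-35) + 7*(-35)²)/(1 + (-35)² + 2*(-35)) = 1312 + 2*(-35 + 560 + 7*1225)/(1 + 1225 - 70) = 1312 + 2*(-35 + 560 + 8575)/1156 = 1312 + 2*(1/1156)*9100 = 1312 + 4550/289 = 383718/289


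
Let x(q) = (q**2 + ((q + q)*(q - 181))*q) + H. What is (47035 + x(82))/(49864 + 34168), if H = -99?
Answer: -24571/1616 ≈ -15.205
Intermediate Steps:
x(q) = -99 + q**2 + 2*q**2*(-181 + q) (x(q) = (q**2 + ((q + q)*(q - 181))*q) - 99 = (q**2 + ((2*q)*(-181 + q))*q) - 99 = (q**2 + (2*q*(-181 + q))*q) - 99 = (q**2 + 2*q**2*(-181 + q)) - 99 = -99 + q**2 + 2*q**2*(-181 + q))
(47035 + x(82))/(49864 + 34168) = (47035 + (-99 - 361*82**2 + 2*82**3))/(49864 + 34168) = (47035 + (-99 - 361*6724 + 2*551368))/84032 = (47035 + (-99 - 2427364 + 1102736))*(1/84032) = (47035 - 1324727)*(1/84032) = -1277692*1/84032 = -24571/1616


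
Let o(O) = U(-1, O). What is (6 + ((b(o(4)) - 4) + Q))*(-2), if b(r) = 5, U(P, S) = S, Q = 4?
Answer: -22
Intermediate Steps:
o(O) = O
(6 + ((b(o(4)) - 4) + Q))*(-2) = (6 + ((5 - 4) + 4))*(-2) = (6 + (1 + 4))*(-2) = (6 + 5)*(-2) = 11*(-2) = -22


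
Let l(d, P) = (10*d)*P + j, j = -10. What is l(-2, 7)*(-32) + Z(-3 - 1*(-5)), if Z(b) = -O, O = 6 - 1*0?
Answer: 4794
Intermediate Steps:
O = 6 (O = 6 + 0 = 6)
l(d, P) = -10 + 10*P*d (l(d, P) = (10*d)*P - 10 = 10*P*d - 10 = -10 + 10*P*d)
Z(b) = -6 (Z(b) = -1*6 = -6)
l(-2, 7)*(-32) + Z(-3 - 1*(-5)) = (-10 + 10*7*(-2))*(-32) - 6 = (-10 - 140)*(-32) - 6 = -150*(-32) - 6 = 4800 - 6 = 4794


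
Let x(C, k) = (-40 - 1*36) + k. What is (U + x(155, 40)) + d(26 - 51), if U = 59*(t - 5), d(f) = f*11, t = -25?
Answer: -2081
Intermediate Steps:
x(C, k) = -76 + k (x(C, k) = (-40 - 36) + k = -76 + k)
d(f) = 11*f
U = -1770 (U = 59*(-25 - 5) = 59*(-30) = -1770)
(U + x(155, 40)) + d(26 - 51) = (-1770 + (-76 + 40)) + 11*(26 - 51) = (-1770 - 36) + 11*(-25) = -1806 - 275 = -2081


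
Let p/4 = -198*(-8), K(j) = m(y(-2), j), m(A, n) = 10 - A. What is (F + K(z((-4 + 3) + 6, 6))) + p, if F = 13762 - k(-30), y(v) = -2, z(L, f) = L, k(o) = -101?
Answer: 20211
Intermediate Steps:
K(j) = 12 (K(j) = 10 - 1*(-2) = 10 + 2 = 12)
p = 6336 (p = 4*(-198*(-8)) = 4*1584 = 6336)
F = 13863 (F = 13762 - 1*(-101) = 13762 + 101 = 13863)
(F + K(z((-4 + 3) + 6, 6))) + p = (13863 + 12) + 6336 = 13875 + 6336 = 20211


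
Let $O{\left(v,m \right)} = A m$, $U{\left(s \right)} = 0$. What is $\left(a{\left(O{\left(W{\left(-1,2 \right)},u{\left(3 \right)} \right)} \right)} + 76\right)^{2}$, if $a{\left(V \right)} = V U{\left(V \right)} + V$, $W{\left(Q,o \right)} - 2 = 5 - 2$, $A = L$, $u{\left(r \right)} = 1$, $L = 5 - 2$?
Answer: $6241$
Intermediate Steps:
$L = 3$
$A = 3$
$W{\left(Q,o \right)} = 5$ ($W{\left(Q,o \right)} = 2 + \left(5 - 2\right) = 2 + 3 = 5$)
$O{\left(v,m \right)} = 3 m$
$a{\left(V \right)} = V$ ($a{\left(V \right)} = V 0 + V = 0 + V = V$)
$\left(a{\left(O{\left(W{\left(-1,2 \right)},u{\left(3 \right)} \right)} \right)} + 76\right)^{2} = \left(3 \cdot 1 + 76\right)^{2} = \left(3 + 76\right)^{2} = 79^{2} = 6241$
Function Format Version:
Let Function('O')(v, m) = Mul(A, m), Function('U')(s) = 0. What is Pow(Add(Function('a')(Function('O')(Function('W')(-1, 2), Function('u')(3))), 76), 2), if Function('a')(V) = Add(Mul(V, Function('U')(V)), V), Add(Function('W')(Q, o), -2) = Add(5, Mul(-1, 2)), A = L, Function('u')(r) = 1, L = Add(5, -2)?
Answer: 6241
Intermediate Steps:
L = 3
A = 3
Function('W')(Q, o) = 5 (Function('W')(Q, o) = Add(2, Add(5, Mul(-1, 2))) = Add(2, Add(5, -2)) = Add(2, 3) = 5)
Function('O')(v, m) = Mul(3, m)
Function('a')(V) = V (Function('a')(V) = Add(Mul(V, 0), V) = Add(0, V) = V)
Pow(Add(Function('a')(Function('O')(Function('W')(-1, 2), Function('u')(3))), 76), 2) = Pow(Add(Mul(3, 1), 76), 2) = Pow(Add(3, 76), 2) = Pow(79, 2) = 6241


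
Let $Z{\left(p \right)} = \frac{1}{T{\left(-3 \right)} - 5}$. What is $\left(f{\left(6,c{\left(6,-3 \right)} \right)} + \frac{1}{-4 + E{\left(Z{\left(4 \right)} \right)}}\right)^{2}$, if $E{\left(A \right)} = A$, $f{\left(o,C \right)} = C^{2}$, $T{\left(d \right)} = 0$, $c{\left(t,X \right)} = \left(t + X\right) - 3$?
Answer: $\frac{25}{441} \approx 0.056689$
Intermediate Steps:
$c{\left(t,X \right)} = -3 + X + t$ ($c{\left(t,X \right)} = \left(X + t\right) - 3 = -3 + X + t$)
$Z{\left(p \right)} = - \frac{1}{5}$ ($Z{\left(p \right)} = \frac{1}{0 - 5} = \frac{1}{-5} = - \frac{1}{5}$)
$\left(f{\left(6,c{\left(6,-3 \right)} \right)} + \frac{1}{-4 + E{\left(Z{\left(4 \right)} \right)}}\right)^{2} = \left(\left(-3 - 3 + 6\right)^{2} + \frac{1}{-4 - \frac{1}{5}}\right)^{2} = \left(0^{2} + \frac{1}{- \frac{21}{5}}\right)^{2} = \left(0 - \frac{5}{21}\right)^{2} = \left(- \frac{5}{21}\right)^{2} = \frac{25}{441}$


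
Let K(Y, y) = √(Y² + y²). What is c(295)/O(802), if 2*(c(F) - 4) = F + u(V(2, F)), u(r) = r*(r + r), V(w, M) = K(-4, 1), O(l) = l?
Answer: 337/1604 ≈ 0.21010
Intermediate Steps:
V(w, M) = √17 (V(w, M) = √((-4)² + 1²) = √(16 + 1) = √17)
u(r) = 2*r² (u(r) = r*(2*r) = 2*r²)
c(F) = 21 + F/2 (c(F) = 4 + (F + 2*(√17)²)/2 = 4 + (F + 2*17)/2 = 4 + (F + 34)/2 = 4 + (34 + F)/2 = 4 + (17 + F/2) = 21 + F/2)
c(295)/O(802) = (21 + (½)*295)/802 = (21 + 295/2)*(1/802) = (337/2)*(1/802) = 337/1604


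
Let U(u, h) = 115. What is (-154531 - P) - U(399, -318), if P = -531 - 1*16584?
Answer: -137531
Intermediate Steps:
P = -17115 (P = -531 - 16584 = -17115)
(-154531 - P) - U(399, -318) = (-154531 - 1*(-17115)) - 1*115 = (-154531 + 17115) - 115 = -137416 - 115 = -137531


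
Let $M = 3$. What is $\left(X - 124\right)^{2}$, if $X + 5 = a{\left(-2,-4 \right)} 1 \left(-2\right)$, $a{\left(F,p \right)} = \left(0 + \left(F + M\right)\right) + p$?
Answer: $15129$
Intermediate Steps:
$a{\left(F,p \right)} = 3 + F + p$ ($a{\left(F,p \right)} = \left(0 + \left(F + 3\right)\right) + p = \left(0 + \left(3 + F\right)\right) + p = \left(3 + F\right) + p = 3 + F + p$)
$X = 1$ ($X = -5 + \left(3 - 2 - 4\right) 1 \left(-2\right) = -5 + \left(-3\right) 1 \left(-2\right) = -5 - -6 = -5 + 6 = 1$)
$\left(X - 124\right)^{2} = \left(1 - 124\right)^{2} = \left(-123\right)^{2} = 15129$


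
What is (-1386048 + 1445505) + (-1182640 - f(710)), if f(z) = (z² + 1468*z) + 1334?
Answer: -2670897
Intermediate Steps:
f(z) = 1334 + z² + 1468*z
(-1386048 + 1445505) + (-1182640 - f(710)) = (-1386048 + 1445505) + (-1182640 - (1334 + 710² + 1468*710)) = 59457 + (-1182640 - (1334 + 504100 + 1042280)) = 59457 + (-1182640 - 1*1547714) = 59457 + (-1182640 - 1547714) = 59457 - 2730354 = -2670897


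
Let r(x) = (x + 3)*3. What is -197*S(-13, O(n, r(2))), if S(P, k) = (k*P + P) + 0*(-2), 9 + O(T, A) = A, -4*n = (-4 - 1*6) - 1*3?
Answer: 17927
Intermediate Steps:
r(x) = 9 + 3*x (r(x) = (3 + x)*3 = 9 + 3*x)
n = 13/4 (n = -((-4 - 1*6) - 1*3)/4 = -((-4 - 6) - 3)/4 = -(-10 - 3)/4 = -¼*(-13) = 13/4 ≈ 3.2500)
O(T, A) = -9 + A
S(P, k) = P + P*k (S(P, k) = (P*k + P) + 0 = (P + P*k) + 0 = P + P*k)
-197*S(-13, O(n, r(2))) = -(-2561)*(1 + (-9 + (9 + 3*2))) = -(-2561)*(1 + (-9 + (9 + 6))) = -(-2561)*(1 + (-9 + 15)) = -(-2561)*(1 + 6) = -(-2561)*7 = -197*(-91) = 17927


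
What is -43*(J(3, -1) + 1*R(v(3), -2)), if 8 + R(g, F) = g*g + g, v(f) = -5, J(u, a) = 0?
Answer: -516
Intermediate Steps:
R(g, F) = -8 + g + g² (R(g, F) = -8 + (g*g + g) = -8 + (g² + g) = -8 + (g + g²) = -8 + g + g²)
-43*(J(3, -1) + 1*R(v(3), -2)) = -43*(0 + 1*(-8 - 5 + (-5)²)) = -43*(0 + 1*(-8 - 5 + 25)) = -43*(0 + 1*12) = -43*(0 + 12) = -43*12 = -516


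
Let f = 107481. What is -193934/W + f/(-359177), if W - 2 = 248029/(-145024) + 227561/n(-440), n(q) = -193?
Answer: 1946117309414688619/11850577034456069 ≈ 164.22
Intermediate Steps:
W = -32993696797/27989632 (W = 2 + (248029/(-145024) + 227561/(-193)) = 2 + (248029*(-1/145024) + 227561*(-1/193)) = 2 + (-248029/145024 - 227561/193) = 2 - 33049676061/27989632 = -32993696797/27989632 ≈ -1178.8)
-193934/W + f/(-359177) = -193934/(-32993696797/27989632) + 107481/(-359177) = -193934*(-27989632/32993696797) + 107481*(-1/359177) = 5428141292288/32993696797 - 107481/359177 = 1946117309414688619/11850577034456069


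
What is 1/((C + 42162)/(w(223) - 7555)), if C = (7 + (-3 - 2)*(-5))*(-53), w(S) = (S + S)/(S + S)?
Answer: -3777/20233 ≈ -0.18668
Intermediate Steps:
w(S) = 1 (w(S) = (2*S)/((2*S)) = (2*S)*(1/(2*S)) = 1)
C = -1696 (C = (7 - 5*(-5))*(-53) = (7 + 25)*(-53) = 32*(-53) = -1696)
1/((C + 42162)/(w(223) - 7555)) = 1/((-1696 + 42162)/(1 - 7555)) = 1/(40466/(-7554)) = 1/(40466*(-1/7554)) = 1/(-20233/3777) = -3777/20233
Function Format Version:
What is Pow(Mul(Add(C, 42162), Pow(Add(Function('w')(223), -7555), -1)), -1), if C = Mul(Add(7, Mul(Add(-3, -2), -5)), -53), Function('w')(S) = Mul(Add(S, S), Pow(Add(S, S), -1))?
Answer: Rational(-3777, 20233) ≈ -0.18668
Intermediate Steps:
Function('w')(S) = 1 (Function('w')(S) = Mul(Mul(2, S), Pow(Mul(2, S), -1)) = Mul(Mul(2, S), Mul(Rational(1, 2), Pow(S, -1))) = 1)
C = -1696 (C = Mul(Add(7, Mul(-5, -5)), -53) = Mul(Add(7, 25), -53) = Mul(32, -53) = -1696)
Pow(Mul(Add(C, 42162), Pow(Add(Function('w')(223), -7555), -1)), -1) = Pow(Mul(Add(-1696, 42162), Pow(Add(1, -7555), -1)), -1) = Pow(Mul(40466, Pow(-7554, -1)), -1) = Pow(Mul(40466, Rational(-1, 7554)), -1) = Pow(Rational(-20233, 3777), -1) = Rational(-3777, 20233)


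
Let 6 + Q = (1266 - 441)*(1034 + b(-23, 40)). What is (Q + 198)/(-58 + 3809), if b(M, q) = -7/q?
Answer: 6824781/30008 ≈ 227.43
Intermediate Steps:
Q = 6823197/8 (Q = -6 + (1266 - 441)*(1034 - 7/40) = -6 + 825*(1034 - 7*1/40) = -6 + 825*(1034 - 7/40) = -6 + 825*(41353/40) = -6 + 6823245/8 = 6823197/8 ≈ 8.5290e+5)
(Q + 198)/(-58 + 3809) = (6823197/8 + 198)/(-58 + 3809) = (6824781/8)/3751 = (6824781/8)*(1/3751) = 6824781/30008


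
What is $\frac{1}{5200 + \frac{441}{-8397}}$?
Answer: $\frac{933}{4851551} \approx 0.00019231$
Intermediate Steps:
$\frac{1}{5200 + \frac{441}{-8397}} = \frac{1}{5200 + 441 \left(- \frac{1}{8397}\right)} = \frac{1}{5200 - \frac{49}{933}} = \frac{1}{\frac{4851551}{933}} = \frac{933}{4851551}$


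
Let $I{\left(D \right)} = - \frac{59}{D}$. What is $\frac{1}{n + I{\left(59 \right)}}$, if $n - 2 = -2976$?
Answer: $- \frac{1}{2975} \approx -0.00033613$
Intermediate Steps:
$n = -2974$ ($n = 2 - 2976 = -2974$)
$\frac{1}{n + I{\left(59 \right)}} = \frac{1}{-2974 - \frac{59}{59}} = \frac{1}{-2974 - 1} = \frac{1}{-2975} = - \frac{1}{2975}$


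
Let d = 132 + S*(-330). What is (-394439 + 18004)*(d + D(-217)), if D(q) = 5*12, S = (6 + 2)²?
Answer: 7878031680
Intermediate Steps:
S = 64 (S = 8² = 64)
D(q) = 60
d = -20988 (d = 132 + 64*(-330) = 132 - 21120 = -20988)
(-394439 + 18004)*(d + D(-217)) = (-394439 + 18004)*(-20988 + 60) = -376435*(-20928) = 7878031680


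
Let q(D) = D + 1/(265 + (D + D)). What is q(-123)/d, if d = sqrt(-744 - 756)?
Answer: 1168*I*sqrt(15)/1425 ≈ 3.1745*I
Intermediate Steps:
q(D) = D + 1/(265 + 2*D)
d = 10*I*sqrt(15) (d = sqrt(-1500) = 10*I*sqrt(15) ≈ 38.73*I)
q(-123)/d = ((1 + 2*(-123)**2 + 265*(-123))/(265 + 2*(-123)))/((10*I*sqrt(15))) = ((1 + 2*15129 - 32595)/(265 - 246))*(-I*sqrt(15)/150) = ((1 + 30258 - 32595)/19)*(-I*sqrt(15)/150) = ((1/19)*(-2336))*(-I*sqrt(15)/150) = -(-1168)*I*sqrt(15)/1425 = 1168*I*sqrt(15)/1425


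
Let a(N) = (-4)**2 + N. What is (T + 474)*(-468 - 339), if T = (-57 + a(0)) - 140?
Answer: -236451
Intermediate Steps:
a(N) = 16 + N
T = -181 (T = (-57 + (16 + 0)) - 140 = (-57 + 16) - 140 = -41 - 140 = -181)
(T + 474)*(-468 - 339) = (-181 + 474)*(-468 - 339) = 293*(-807) = -236451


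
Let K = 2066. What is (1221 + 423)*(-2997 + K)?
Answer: -1530564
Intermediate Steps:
(1221 + 423)*(-2997 + K) = (1221 + 423)*(-2997 + 2066) = 1644*(-931) = -1530564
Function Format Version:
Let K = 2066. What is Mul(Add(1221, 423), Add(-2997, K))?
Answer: -1530564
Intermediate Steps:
Mul(Add(1221, 423), Add(-2997, K)) = Mul(Add(1221, 423), Add(-2997, 2066)) = Mul(1644, -931) = -1530564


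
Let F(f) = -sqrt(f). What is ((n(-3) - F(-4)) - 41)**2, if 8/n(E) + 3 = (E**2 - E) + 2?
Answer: 195765/121 - 1772*I/11 ≈ 1617.9 - 161.09*I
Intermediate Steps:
n(E) = 8/(-1 + E**2 - E) (n(E) = 8/(-3 + ((E**2 - E) + 2)) = 8/(-3 + (2 + E**2 - E)) = 8/(-1 + E**2 - E))
((n(-3) - F(-4)) - 41)**2 = ((8/(-1 + (-3)**2 - 1*(-3)) - (-1)*sqrt(-4)) - 41)**2 = ((8/(-1 + 9 + 3) - (-1)*2*I) - 41)**2 = ((8/11 - (-2)*I) - 41)**2 = ((8*(1/11) + 2*I) - 41)**2 = ((8/11 + 2*I) - 41)**2 = (-443/11 + 2*I)**2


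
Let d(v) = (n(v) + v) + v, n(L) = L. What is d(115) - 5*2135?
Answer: -10330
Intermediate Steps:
d(v) = 3*v (d(v) = (v + v) + v = 2*v + v = 3*v)
d(115) - 5*2135 = 3*115 - 5*2135 = 345 - 10675 = -10330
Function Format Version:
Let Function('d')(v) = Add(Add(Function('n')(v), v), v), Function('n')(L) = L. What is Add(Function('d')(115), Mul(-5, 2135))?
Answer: -10330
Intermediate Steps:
Function('d')(v) = Mul(3, v) (Function('d')(v) = Add(Add(v, v), v) = Add(Mul(2, v), v) = Mul(3, v))
Add(Function('d')(115), Mul(-5, 2135)) = Add(Mul(3, 115), Mul(-5, 2135)) = Add(345, -10675) = -10330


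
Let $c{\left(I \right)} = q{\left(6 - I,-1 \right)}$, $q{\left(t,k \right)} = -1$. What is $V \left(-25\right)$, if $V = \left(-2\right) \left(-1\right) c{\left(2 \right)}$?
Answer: $50$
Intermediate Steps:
$c{\left(I \right)} = -1$
$V = -2$ ($V = \left(-2\right) \left(-1\right) \left(-1\right) = 2 \left(-1\right) = -2$)
$V \left(-25\right) = \left(-2\right) \left(-25\right) = 50$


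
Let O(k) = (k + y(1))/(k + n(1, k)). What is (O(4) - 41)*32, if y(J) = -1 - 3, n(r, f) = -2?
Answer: -1312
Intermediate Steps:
y(J) = -4
O(k) = (-4 + k)/(-2 + k) (O(k) = (k - 4)/(k - 2) = (-4 + k)/(-2 + k))
(O(4) - 41)*32 = ((-4 + 4)/(-2 + 4) - 41)*32 = (0/2 - 41)*32 = ((½)*0 - 41)*32 = (0 - 41)*32 = -41*32 = -1312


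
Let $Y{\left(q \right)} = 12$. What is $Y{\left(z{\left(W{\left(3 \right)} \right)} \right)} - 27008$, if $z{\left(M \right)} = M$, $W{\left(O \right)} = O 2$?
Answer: $-26996$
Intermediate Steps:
$W{\left(O \right)} = 2 O$
$Y{\left(z{\left(W{\left(3 \right)} \right)} \right)} - 27008 = 12 - 27008 = -26996$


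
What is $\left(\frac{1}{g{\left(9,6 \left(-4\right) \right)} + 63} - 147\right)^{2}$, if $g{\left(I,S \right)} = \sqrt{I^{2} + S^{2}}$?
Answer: $\frac{13165289681}{609408} + \frac{54089 \sqrt{73}}{203136} \approx 21606.0$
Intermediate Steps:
$\left(\frac{1}{g{\left(9,6 \left(-4\right) \right)} + 63} - 147\right)^{2} = \left(\frac{1}{\sqrt{9^{2} + \left(6 \left(-4\right)\right)^{2}} + 63} - 147\right)^{2} = \left(\frac{1}{\sqrt{81 + \left(-24\right)^{2}} + 63} - 147\right)^{2} = \left(\frac{1}{\sqrt{81 + 576} + 63} - 147\right)^{2} = \left(\frac{1}{\sqrt{657} + 63} - 147\right)^{2} = \left(\frac{1}{3 \sqrt{73} + 63} - 147\right)^{2} = \left(\frac{1}{63 + 3 \sqrt{73}} - 147\right)^{2} = \left(-147 + \frac{1}{63 + 3 \sqrt{73}}\right)^{2}$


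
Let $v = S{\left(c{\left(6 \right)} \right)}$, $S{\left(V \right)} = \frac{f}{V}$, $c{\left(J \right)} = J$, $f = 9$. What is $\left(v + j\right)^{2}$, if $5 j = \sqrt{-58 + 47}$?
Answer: $\frac{181}{100} + \frac{3 i \sqrt{11}}{5} \approx 1.81 + 1.99 i$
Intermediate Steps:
$S{\left(V \right)} = \frac{9}{V}$
$j = \frac{i \sqrt{11}}{5}$ ($j = \frac{\sqrt{-58 + 47}}{5} = \frac{\sqrt{-11}}{5} = \frac{i \sqrt{11}}{5} \approx 0.66333 i$)
$v = \frac{3}{2}$ ($v = \frac{9}{6} = 9 \cdot \frac{1}{6} = \frac{3}{2} \approx 1.5$)
$\left(v + j\right)^{2} = \left(\frac{3}{2} + \frac{i \sqrt{11}}{5}\right)^{2}$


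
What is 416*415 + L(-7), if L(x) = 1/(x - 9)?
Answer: 2762239/16 ≈ 1.7264e+5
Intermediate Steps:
L(x) = 1/(-9 + x)
416*415 + L(-7) = 416*415 + 1/(-9 - 7) = 172640 + 1/(-16) = 172640 - 1/16 = 2762239/16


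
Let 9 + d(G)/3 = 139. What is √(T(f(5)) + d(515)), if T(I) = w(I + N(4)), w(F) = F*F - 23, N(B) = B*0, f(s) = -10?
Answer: √467 ≈ 21.610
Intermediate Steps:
N(B) = 0
d(G) = 390 (d(G) = -27 + 3*139 = -27 + 417 = 390)
w(F) = -23 + F² (w(F) = F² - 23 = -23 + F²)
T(I) = -23 + I² (T(I) = -23 + (I + 0)² = -23 + I²)
√(T(f(5)) + d(515)) = √((-23 + (-10)²) + 390) = √((-23 + 100) + 390) = √(77 + 390) = √467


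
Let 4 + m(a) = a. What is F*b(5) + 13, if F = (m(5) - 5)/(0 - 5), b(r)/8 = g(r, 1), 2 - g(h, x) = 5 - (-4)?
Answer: -159/5 ≈ -31.800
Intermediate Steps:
g(h, x) = -7 (g(h, x) = 2 - (5 - (-4)) = 2 - (5 - 1*(-4)) = 2 - (5 + 4) = 2 - 1*9 = 2 - 9 = -7)
b(r) = -56 (b(r) = 8*(-7) = -56)
m(a) = -4 + a
F = ⅘ (F = ((-4 + 5) - 5)/(0 - 5) = (1 - 5)/(-5) = -4*(-⅕) = ⅘ ≈ 0.80000)
F*b(5) + 13 = (⅘)*(-56) + 13 = -224/5 + 13 = -159/5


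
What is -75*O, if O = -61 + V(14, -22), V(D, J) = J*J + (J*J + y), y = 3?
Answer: -68250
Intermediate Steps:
V(D, J) = 3 + 2*J**2 (V(D, J) = J*J + (J*J + 3) = J**2 + (J**2 + 3) = J**2 + (3 + J**2) = 3 + 2*J**2)
O = 910 (O = -61 + (3 + 2*(-22)**2) = -61 + (3 + 2*484) = -61 + (3 + 968) = -61 + 971 = 910)
-75*O = -75*910 = -68250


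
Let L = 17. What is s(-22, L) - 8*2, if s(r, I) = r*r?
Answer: 468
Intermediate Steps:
s(r, I) = r²
s(-22, L) - 8*2 = (-22)² - 8*2 = 484 - 16 = 468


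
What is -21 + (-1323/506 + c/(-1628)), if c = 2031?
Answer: -930939/37444 ≈ -24.862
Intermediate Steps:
-21 + (-1323/506 + c/(-1628)) = -21 + (-1323/506 + 2031/(-1628)) = -21 + (-1323*1/506 + 2031*(-1/1628)) = -21 + (-1323/506 - 2031/1628) = -21 - 144615/37444 = -930939/37444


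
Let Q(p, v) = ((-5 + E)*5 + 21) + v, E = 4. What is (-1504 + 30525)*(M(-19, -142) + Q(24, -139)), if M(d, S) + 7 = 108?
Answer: -638462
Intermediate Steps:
Q(p, v) = 16 + v (Q(p, v) = ((-5 + 4)*5 + 21) + v = (-1*5 + 21) + v = (-5 + 21) + v = 16 + v)
M(d, S) = 101 (M(d, S) = -7 + 108 = 101)
(-1504 + 30525)*(M(-19, -142) + Q(24, -139)) = (-1504 + 30525)*(101 + (16 - 139)) = 29021*(101 - 123) = 29021*(-22) = -638462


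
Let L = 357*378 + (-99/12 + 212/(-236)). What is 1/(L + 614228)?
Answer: 236/176802905 ≈ 1.3348e-6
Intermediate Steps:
L = 31845097/236 (L = 134946 + (-99*1/12 + 212*(-1/236)) = 134946 + (-33/4 - 53/59) = 134946 - 2159/236 = 31845097/236 ≈ 1.3494e+5)
1/(L + 614228) = 1/(31845097/236 + 614228) = 1/(176802905/236) = 236/176802905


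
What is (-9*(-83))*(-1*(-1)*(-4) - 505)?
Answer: -380223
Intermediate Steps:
(-9*(-83))*(-1*(-1)*(-4) - 505) = 747*(1*(-4) - 505) = 747*(-4 - 505) = 747*(-509) = -380223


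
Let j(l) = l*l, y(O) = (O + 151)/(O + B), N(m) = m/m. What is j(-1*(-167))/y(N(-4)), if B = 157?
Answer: 2203231/76 ≈ 28990.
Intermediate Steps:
N(m) = 1
y(O) = (151 + O)/(157 + O) (y(O) = (O + 151)/(O + 157) = (151 + O)/(157 + O))
j(l) = l**2
j(-1*(-167))/y(N(-4)) = (-1*(-167))**2/(((151 + 1)/(157 + 1))) = 167**2/((152/158)) = 27889/(((1/158)*152)) = 27889/(76/79) = 27889*(79/76) = 2203231/76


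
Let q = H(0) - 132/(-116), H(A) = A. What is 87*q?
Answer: 99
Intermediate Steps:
q = 33/29 (q = 0 - 132/(-116) = 0 - 132*(-1/116) = 0 + 33/29 = 33/29 ≈ 1.1379)
87*q = 87*(33/29) = 99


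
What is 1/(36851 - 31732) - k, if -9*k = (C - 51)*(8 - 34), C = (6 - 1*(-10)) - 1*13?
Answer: 2129507/15357 ≈ 138.67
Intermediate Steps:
C = 3 (C = (6 + 10) - 13 = 16 - 13 = 3)
k = -416/3 (k = -(3 - 51)*(8 - 34)/9 = -(-16)*(-26)/3 = -1/9*1248 = -416/3 ≈ -138.67)
1/(36851 - 31732) - k = 1/(36851 - 31732) - 1*(-416/3) = 1/5119 + 416/3 = 2129507/15357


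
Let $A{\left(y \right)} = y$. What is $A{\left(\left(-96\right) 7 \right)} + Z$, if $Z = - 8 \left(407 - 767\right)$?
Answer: $2208$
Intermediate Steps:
$Z = 2880$ ($Z = \left(-8\right) \left(-360\right) = 2880$)
$A{\left(\left(-96\right) 7 \right)} + Z = \left(-96\right) 7 + 2880 = -672 + 2880 = 2208$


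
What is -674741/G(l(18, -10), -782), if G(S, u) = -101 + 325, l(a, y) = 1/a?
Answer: -674741/224 ≈ -3012.2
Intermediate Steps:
G(S, u) = 224
-674741/G(l(18, -10), -782) = -674741/224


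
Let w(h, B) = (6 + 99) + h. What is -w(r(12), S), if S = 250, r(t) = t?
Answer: -117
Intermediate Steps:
w(h, B) = 105 + h
-w(r(12), S) = -(105 + 12) = -1*117 = -117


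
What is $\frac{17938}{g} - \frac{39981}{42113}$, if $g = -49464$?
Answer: $- \frac{1366521589}{1041538716} \approx -1.312$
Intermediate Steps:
$\frac{17938}{g} - \frac{39981}{42113} = \frac{17938}{-49464} - \frac{39981}{42113} = 17938 \left(- \frac{1}{49464}\right) - \frac{39981}{42113} = - \frac{8969}{24732} - \frac{39981}{42113} = - \frac{1366521589}{1041538716}$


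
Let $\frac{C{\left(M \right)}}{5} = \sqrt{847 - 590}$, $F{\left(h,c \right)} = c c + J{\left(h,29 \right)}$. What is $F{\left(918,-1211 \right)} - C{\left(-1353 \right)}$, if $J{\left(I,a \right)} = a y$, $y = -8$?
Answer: $1466289 - 5 \sqrt{257} \approx 1.4662 \cdot 10^{6}$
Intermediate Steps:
$J{\left(I,a \right)} = - 8 a$ ($J{\left(I,a \right)} = a \left(-8\right) = - 8 a$)
$F{\left(h,c \right)} = -232 + c^{2}$ ($F{\left(h,c \right)} = c c - 232 = c^{2} - 232 = -232 + c^{2}$)
$C{\left(M \right)} = 5 \sqrt{257}$ ($C{\left(M \right)} = 5 \sqrt{847 - 590} = 5 \sqrt{257}$)
$F{\left(918,-1211 \right)} - C{\left(-1353 \right)} = \left(-232 + \left(-1211\right)^{2}\right) - 5 \sqrt{257} = \left(-232 + 1466521\right) - 5 \sqrt{257} = 1466289 - 5 \sqrt{257}$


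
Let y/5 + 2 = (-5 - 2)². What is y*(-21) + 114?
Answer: -4821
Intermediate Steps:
y = 235 (y = -10 + 5*(-5 - 2)² = -10 + 5*(-7)² = -10 + 5*49 = -10 + 245 = 235)
y*(-21) + 114 = 235*(-21) + 114 = -4935 + 114 = -4821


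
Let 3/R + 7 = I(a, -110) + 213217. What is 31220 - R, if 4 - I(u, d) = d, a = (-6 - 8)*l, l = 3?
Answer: 2219991759/71108 ≈ 31220.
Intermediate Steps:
a = -42 (a = (-6 - 8)*3 = -14*3 = -42)
I(u, d) = 4 - d
R = 1/71108 (R = 3/(-7 + ((4 - 1*(-110)) + 213217)) = 3/(-7 + ((4 + 110) + 213217)) = 3/(-7 + (114 + 213217)) = 3/(-7 + 213331) = 3/213324 = 3*(1/213324) = 1/71108 ≈ 1.4063e-5)
31220 - R = 31220 - 1*1/71108 = 31220 - 1/71108 = 2219991759/71108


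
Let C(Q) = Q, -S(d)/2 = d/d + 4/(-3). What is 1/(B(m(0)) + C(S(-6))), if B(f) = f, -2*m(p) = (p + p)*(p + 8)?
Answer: 3/2 ≈ 1.5000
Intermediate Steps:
m(p) = -p*(8 + p) (m(p) = -(p + p)*(p + 8)/2 = -2*p*(8 + p)/2 = -p*(8 + p))
S(d) = ⅔ (S(d) = -2*(d/d + 4/(-3)) = -2*(1 + 4*(-⅓)) = -2*(1 - 4/3) = -2*(-⅓) = ⅔)
1/(B(m(0)) + C(S(-6))) = 1/(-1*0*(8 + 0) + ⅔) = 1/(-1*0*8 + ⅔) = 1/(0 + ⅔) = 1/(⅔) = 3/2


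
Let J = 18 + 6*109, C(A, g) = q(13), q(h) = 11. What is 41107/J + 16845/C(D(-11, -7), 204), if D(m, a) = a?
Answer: 11772017/7392 ≈ 1592.5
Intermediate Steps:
C(A, g) = 11
J = 672 (J = 18 + 654 = 672)
41107/J + 16845/C(D(-11, -7), 204) = 41107/672 + 16845/11 = 11772017/7392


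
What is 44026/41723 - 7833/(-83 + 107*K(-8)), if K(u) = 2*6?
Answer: -273941033/50109323 ≈ -5.4669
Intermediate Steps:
K(u) = 12
44026/41723 - 7833/(-83 + 107*K(-8)) = 44026/41723 - 7833/(-83 + 107*12) = 44026*(1/41723) - 7833/(-83 + 1284) = 44026/41723 - 7833/1201 = -273941033/50109323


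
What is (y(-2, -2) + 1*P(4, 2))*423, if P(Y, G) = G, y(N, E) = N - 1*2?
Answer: -846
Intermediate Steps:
y(N, E) = -2 + N (y(N, E) = N - 2 = -2 + N)
(y(-2, -2) + 1*P(4, 2))*423 = ((-2 - 2) + 1*2)*423 = (-4 + 2)*423 = -2*423 = -846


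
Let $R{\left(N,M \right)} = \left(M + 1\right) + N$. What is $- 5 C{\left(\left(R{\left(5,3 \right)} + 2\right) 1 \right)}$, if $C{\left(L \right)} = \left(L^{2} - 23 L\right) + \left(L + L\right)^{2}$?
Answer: $-1760$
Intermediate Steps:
$R{\left(N,M \right)} = 1 + M + N$ ($R{\left(N,M \right)} = \left(1 + M\right) + N = 1 + M + N$)
$C{\left(L \right)} = - 23 L + 5 L^{2}$ ($C{\left(L \right)} = \left(L^{2} - 23 L\right) + \left(2 L\right)^{2} = \left(L^{2} - 23 L\right) + 4 L^{2} = - 23 L + 5 L^{2}$)
$- 5 C{\left(\left(R{\left(5,3 \right)} + 2\right) 1 \right)} = - 5 \left(\left(1 + 3 + 5\right) + 2\right) 1 \left(-23 + 5 \left(\left(1 + 3 + 5\right) + 2\right) 1\right) = - 5 \left(9 + 2\right) 1 \left(-23 + 5 \left(9 + 2\right) 1\right) = - 5 \cdot 11 \cdot 1 \left(-23 + 5 \cdot 11 \cdot 1\right) = - 5 \cdot 11 \left(-23 + 5 \cdot 11\right) = - 5 \cdot 11 \left(-23 + 55\right) = - 5 \cdot 11 \cdot 32 = \left(-5\right) 352 = -1760$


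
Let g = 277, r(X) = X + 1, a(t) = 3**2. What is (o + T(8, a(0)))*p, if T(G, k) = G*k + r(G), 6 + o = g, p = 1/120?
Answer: 44/15 ≈ 2.9333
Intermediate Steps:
a(t) = 9
p = 1/120 ≈ 0.0083333
r(X) = 1 + X
o = 271 (o = -6 + 277 = 271)
T(G, k) = 1 + G + G*k (T(G, k) = G*k + (1 + G) = 1 + G + G*k)
(o + T(8, a(0)))*p = (271 + (1 + 8 + 8*9))*(1/120) = (271 + (1 + 8 + 72))*(1/120) = (271 + 81)*(1/120) = 352*(1/120) = 44/15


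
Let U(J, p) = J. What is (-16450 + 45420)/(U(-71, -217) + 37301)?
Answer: 2897/3723 ≈ 0.77814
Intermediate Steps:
(-16450 + 45420)/(U(-71, -217) + 37301) = (-16450 + 45420)/(-71 + 37301) = 28970/37230 = 28970*(1/37230) = 2897/3723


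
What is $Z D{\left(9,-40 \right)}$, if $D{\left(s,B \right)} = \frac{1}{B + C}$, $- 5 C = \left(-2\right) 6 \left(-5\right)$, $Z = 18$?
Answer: $- \frac{9}{26} \approx -0.34615$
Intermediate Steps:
$C = -12$ ($C = - \frac{\left(-2\right) 6 \left(-5\right)}{5} = - \frac{\left(-12\right) \left(-5\right)}{5} = \left(- \frac{1}{5}\right) 60 = -12$)
$D{\left(s,B \right)} = \frac{1}{-12 + B}$ ($D{\left(s,B \right)} = \frac{1}{B - 12} = \frac{1}{-12 + B}$)
$Z D{\left(9,-40 \right)} = \frac{18}{-12 - 40} = \frac{18}{-52} = 18 \left(- \frac{1}{52}\right) = - \frac{9}{26}$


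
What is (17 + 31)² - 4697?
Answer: -2393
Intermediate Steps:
(17 + 31)² - 4697 = 48² - 4697 = 2304 - 4697 = -2393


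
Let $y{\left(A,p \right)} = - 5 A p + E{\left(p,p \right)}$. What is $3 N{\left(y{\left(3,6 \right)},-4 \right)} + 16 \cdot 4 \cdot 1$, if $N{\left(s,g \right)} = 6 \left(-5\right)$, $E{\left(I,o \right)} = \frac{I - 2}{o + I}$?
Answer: $-26$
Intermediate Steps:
$E{\left(I,o \right)} = \frac{-2 + I}{I + o}$
$y{\left(A,p \right)} = \frac{-2 + p}{2 p} - 5 A p$ ($y{\left(A,p \right)} = - 5 A p + \frac{-2 + p}{p + p} = - 5 A p + \frac{-2 + p}{2 p} = \frac{-2 + p}{2 p} - 5 A p$)
$N{\left(s,g \right)} = -30$
$3 N{\left(y{\left(3,6 \right)},-4 \right)} + 16 \cdot 4 \cdot 1 = 3 \left(-30\right) + 16 \cdot 4 \cdot 1 = -90 + 16 \cdot 4 = -90 + 64 = -26$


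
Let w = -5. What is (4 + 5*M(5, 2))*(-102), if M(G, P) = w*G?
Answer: 12342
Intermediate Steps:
M(G, P) = -5*G
(4 + 5*M(5, 2))*(-102) = (4 + 5*(-5*5))*(-102) = (4 + 5*(-25))*(-102) = (4 - 125)*(-102) = -121*(-102) = 12342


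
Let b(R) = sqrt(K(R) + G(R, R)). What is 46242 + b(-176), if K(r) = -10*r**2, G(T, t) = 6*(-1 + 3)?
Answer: 46242 + 2*I*sqrt(77437) ≈ 46242.0 + 556.55*I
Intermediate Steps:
G(T, t) = 12 (G(T, t) = 6*2 = 12)
b(R) = sqrt(12 - 10*R**2) (b(R) = sqrt(-10*R**2 + 12) = sqrt(12 - 10*R**2))
46242 + b(-176) = 46242 + sqrt(12 - 10*(-176)**2) = 46242 + sqrt(12 - 10*30976) = 46242 + sqrt(12 - 309760) = 46242 + sqrt(-309748) = 46242 + 2*I*sqrt(77437)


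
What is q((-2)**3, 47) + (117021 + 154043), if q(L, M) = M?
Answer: 271111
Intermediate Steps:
q((-2)**3, 47) + (117021 + 154043) = 47 + (117021 + 154043) = 47 + 271064 = 271111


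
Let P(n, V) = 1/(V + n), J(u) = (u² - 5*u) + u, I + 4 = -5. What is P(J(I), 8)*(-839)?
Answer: -839/125 ≈ -6.7120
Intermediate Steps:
I = -9 (I = -4 - 5 = -9)
J(u) = u² - 4*u
P(J(I), 8)*(-839) = -839/(8 - 9*(-4 - 9)) = -839/(8 - 9*(-13)) = -839/(8 + 117) = -839/125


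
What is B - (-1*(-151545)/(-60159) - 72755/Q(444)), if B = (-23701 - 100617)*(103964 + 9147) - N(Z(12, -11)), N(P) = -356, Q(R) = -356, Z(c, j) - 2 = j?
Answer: -100384856765162331/7138868 ≈ -1.4062e+10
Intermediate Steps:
Z(c, j) = 2 + j
B = -14061732942 (B = (-23701 - 100617)*(103964 + 9147) - 1*(-356) = -124318*113111 + 356 = -14061733298 + 356 = -14061732942)
B - (-1*(-151545)/(-60159) - 72755/Q(444)) = -14061732942 - (-1*(-151545)/(-60159) - 72755/(-356)) = -14061732942 - (151545*(-1/60159) - 72755*(-1/356)) = -14061732942 - (-50515/20053 + 72755/356) = -14061732942 - 1*1440972675/7138868 = -14061732942 - 1440972675/7138868 = -100384856765162331/7138868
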